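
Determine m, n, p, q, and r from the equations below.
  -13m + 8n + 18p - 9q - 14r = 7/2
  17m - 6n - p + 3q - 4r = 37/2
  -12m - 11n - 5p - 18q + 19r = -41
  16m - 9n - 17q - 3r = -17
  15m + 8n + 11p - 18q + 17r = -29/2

Row-reduce the augmented matrix:
R1 ← R1 / (-13).
R2 ← R2 − 17·R1.
R3 ← R3 + 12·R1.
R4 ← R4 − 16·R1.
R5 ← R5 − 15·R1.
R2 ← R2 / (58/13).
R1 ← R1 + 8/13·R2.
R3 ← R3 + 239/13·R2.
R4 ← R4 − 11/13·R2.
R5 ← R5 − 224/13·R2.
R3 ← R3 / (4133/58).
R1 ← R1 − 50/29·R3.
R2 ← R2 − 293/58·R3.
R4 ← R4 − 1037/58·R3.
R5 ← R5 + 1603/29·R3.
R4 ← R4 / (-61645/4133).
R1 ← R1 − 2445/4133·R4.
R2 ← R2 − 5304/4133·R4.
R3 ← R3 + 2658/4133·R4.
R5 ← R5 + 124263/4133·R4.
R5 ← R5 / (2611503/61645).
R1 ← R1 + 7222/12329·R5.
R2 ← R2 + 51029/61645·R5.
R3 ← R3 + 49392/61645·R5.
R4 ← R4 − 3908/61645·R5.
Reading off the reduced rows gives m = 1/2, n = -1, p = 2, q = 2, r = 0.

m = 1/2, n = -1, p = 2, q = 2, r = 0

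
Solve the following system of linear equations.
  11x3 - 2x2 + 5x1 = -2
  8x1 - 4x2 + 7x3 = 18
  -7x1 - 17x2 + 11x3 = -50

x1 = 4, x2 = 0, x3 = -2

Row-reduce the augmented matrix:
R1 ← R1 / (5).
R2 ← R2 − 8·R1.
R3 ← R3 + 7·R1.
R2 ← R2 / (-4/5).
R1 ← R1 + 2/5·R2.
R3 ← R3 + 99/5·R2.
R3 ← R3 / (1155/4).
R1 ← R1 − 15/2·R3.
R2 ← R2 − 53/4·R3.
Reading off the reduced rows gives x1 = 4, x2 = 0, x3 = -2.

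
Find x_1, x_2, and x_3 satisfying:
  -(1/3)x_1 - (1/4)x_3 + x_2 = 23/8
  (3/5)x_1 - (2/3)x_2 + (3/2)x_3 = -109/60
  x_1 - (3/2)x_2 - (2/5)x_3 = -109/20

Row-reduce the augmented matrix:
R1 ← R1 / (-1/3).
R2 ← R2 − 3/5·R1.
R3 ← R3 − 1·R1.
R2 ← R2 / (17/15).
R1 ← R1 + 3·R2.
R3 ← R3 − 3/2·R2.
R3 ← R3 / (-1727/680).
R1 ← R1 − 60/17·R3.
R2 ← R2 − 63/68·R3.
Reading off the reduced rows gives x_1 = -3/2, x_2 = 5/2, x_3 = 1/2.

x_1 = -3/2, x_2 = 5/2, x_3 = 1/2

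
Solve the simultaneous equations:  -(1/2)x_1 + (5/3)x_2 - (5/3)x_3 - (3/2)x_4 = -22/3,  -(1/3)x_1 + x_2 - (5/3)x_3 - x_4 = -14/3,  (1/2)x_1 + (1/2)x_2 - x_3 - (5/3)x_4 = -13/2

Row-reduce:
R1 ← R1 / (-1/2).
R2 ← R2 + 1/3·R1.
R3 ← R3 − 1/2·R1.
R2 ← R2 / (-1/9).
R1 ← R1 + 10/3·R2.
R3 ← R3 − 13/6·R2.
R3 ← R3 / (-27/2).
R1 ← R1 − 20·R3.
R2 ← R2 − 5·R3.
Rank is 3 with 4 unknowns, leaving x_4 free.

infinitely many solutions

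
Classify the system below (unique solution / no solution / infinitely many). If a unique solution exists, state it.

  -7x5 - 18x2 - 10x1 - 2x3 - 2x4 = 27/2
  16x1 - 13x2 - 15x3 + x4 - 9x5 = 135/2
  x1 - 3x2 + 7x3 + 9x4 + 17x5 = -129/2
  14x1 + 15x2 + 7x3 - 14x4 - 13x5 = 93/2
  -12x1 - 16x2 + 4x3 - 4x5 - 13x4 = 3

x1 = 1, x2 = 0, x3 = -2, x4 = -1, x5 = -5/2

Row-reduce the augmented matrix:
R1 ← R1 / (-10).
R2 ← R2 − 16·R1.
R3 ← R3 − 1·R1.
R4 ← R4 − 14·R1.
R5 ← R5 + 12·R1.
R2 ← R2 / (-209/5).
R1 ← R1 − 9/5·R2.
R3 ← R3 + 24/5·R2.
R4 ← R4 + 51/5·R2.
R5 ← R5 − 28/5·R2.
R3 ← R3 / (1858/209).
R1 ← R1 + 122/209·R3.
R2 ← R2 − 91/209·R3.
R4 ← R4 − 1806/209·R3.
R5 ← R5 − 828/209·R3.
R4 ← R4 / (-23283/929).
R1 ← R1 − 650/929·R4.
R2 ← R2 + 363/929·R4.
R3 ← R3 − 946/929·R4.
R5 ← R5 + 13869/929·R4.
R5 ← R5 / (76689/5174).
R1 ← R1 − 29/597·R5.
R2 ← R2 − 1367/10348·R5.
R3 ← R3 − 19651/31044·R5.
R4 ← R4 − 22277/15522·R5.
Reading off the reduced rows gives x1 = 1, x2 = 0, x3 = -2, x4 = -1, x5 = -5/2.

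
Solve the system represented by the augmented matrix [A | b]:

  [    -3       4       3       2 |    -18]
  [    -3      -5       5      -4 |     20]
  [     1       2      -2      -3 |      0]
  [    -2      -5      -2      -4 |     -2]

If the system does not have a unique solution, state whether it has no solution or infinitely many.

x_1 = 6, x_2 = -2, x_3 = 4, x_4 = -2

Row-reduce the augmented matrix:
R1 ← R1 / (-3).
R2 ← R2 + 3·R1.
R3 ← R3 − 1·R1.
R4 ← R4 + 2·R1.
R2 ← R2 / (-9).
R1 ← R1 + 4/3·R2.
R3 ← R3 − 10/3·R2.
R4 ← R4 + 23/3·R2.
R3 ← R3 / (-7/27).
R1 ← R1 + 35/27·R3.
R2 ← R2 + 2/9·R3.
R4 ← R4 + 154/27·R3.
R4 ← R4 / (100).
R1 ← R1 − 23·R4.
R2 ← R2 − 32/7·R4.
R3 ← R3 − 123/7·R4.
Reading off the reduced rows gives x_1 = 6, x_2 = -2, x_3 = 4, x_4 = -2.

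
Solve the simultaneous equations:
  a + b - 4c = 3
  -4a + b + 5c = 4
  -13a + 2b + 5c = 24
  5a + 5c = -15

no solution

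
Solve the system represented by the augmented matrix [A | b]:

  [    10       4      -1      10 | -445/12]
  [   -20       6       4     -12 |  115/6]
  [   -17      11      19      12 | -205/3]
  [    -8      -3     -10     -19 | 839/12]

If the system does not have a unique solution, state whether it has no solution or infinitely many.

x_1 = -4/3, x_2 = -11/4, x_3 = -9/4, x_4 = -3/2

Row-reduce the augmented matrix:
R1 ← R1 / (10).
R2 ← R2 + 20·R1.
R3 ← R3 + 17·R1.
R4 ← R4 + 8·R1.
R2 ← R2 / (14).
R1 ← R1 − 2/5·R2.
R3 ← R3 − 89/5·R2.
R4 ← R4 − 1/5·R2.
R3 ← R3 / (1033/70).
R1 ← R1 + 11/70·R3.
R2 ← R2 − 1/7·R3.
R4 ← R4 + 379/35·R3.
R4 ← R4 / (2791/1033).
R1 ← R1 − 1004/1033·R4.
R2 ← R2 − 402/1033·R4.
R3 ← R3 − 1318/1033·R4.
Reading off the reduced rows gives x_1 = -4/3, x_2 = -11/4, x_3 = -9/4, x_4 = -3/2.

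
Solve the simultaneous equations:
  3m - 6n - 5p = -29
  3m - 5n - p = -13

infinitely many solutions

Row-reduce:
R1 ← R1 / (3).
R2 ← R2 − 3·R1.
R1 ← R1 + 2·R2.
Rank is 2 with 3 unknowns, leaving p free.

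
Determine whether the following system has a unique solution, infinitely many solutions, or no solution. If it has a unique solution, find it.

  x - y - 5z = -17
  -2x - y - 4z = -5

infinitely many solutions

Row-reduce:
R2 ← R2 + 2·R1.
R2 ← R2 / (-3).
R1 ← R1 + 1·R2.
Rank is 2 with 3 unknowns, leaving z free.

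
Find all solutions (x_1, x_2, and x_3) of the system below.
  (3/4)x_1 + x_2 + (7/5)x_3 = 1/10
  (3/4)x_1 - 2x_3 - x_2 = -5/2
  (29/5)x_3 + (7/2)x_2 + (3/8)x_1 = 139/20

Row-reduce:
R1 ← R1 / (3/4).
R2 ← R2 − 3/4·R1.
R3 ← R3 − 3/8·R1.
R2 ← R2 / (-2).
R1 ← R1 − 4/3·R2.
R3 ← R3 − 3·R2.
Row 3 reduces to 0 = 3, a contradiction. The system is inconsistent.

no solution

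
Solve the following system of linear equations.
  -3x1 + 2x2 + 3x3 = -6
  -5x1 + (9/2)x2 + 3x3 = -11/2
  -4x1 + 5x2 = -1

no solution

Row-reduce:
R1 ← R1 / (-3).
R2 ← R2 + 5·R1.
R3 ← R3 + 4·R1.
R2 ← R2 / (7/6).
R1 ← R1 + 2/3·R2.
R3 ← R3 − 7/3·R2.
Row 3 reduces to 0 = -2, a contradiction. The system is inconsistent.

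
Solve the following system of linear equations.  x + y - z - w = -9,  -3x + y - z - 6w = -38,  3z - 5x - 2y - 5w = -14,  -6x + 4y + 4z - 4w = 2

Row-reduce the augmented matrix:
R2 ← R2 + 3·R1.
R3 ← R3 + 5·R1.
R4 ← R4 + 6·R1.
R2 ← R2 / (4).
R1 ← R1 − 1·R2.
R3 ← R3 − 3·R2.
R4 ← R4 − 10·R2.
R2 ← R2 + 1·R3.
R4 ← R4 − 8·R3.
R4 ← R4 / (77/2).
R1 ← R1 − 5/4·R4.
R2 ← R2 + 11/2·R4.
R3 ← R3 + 13/4·R4.
Reading off the reduced rows gives x = 1, y = 1, z = 6, w = 5.

x = 1, y = 1, z = 6, w = 5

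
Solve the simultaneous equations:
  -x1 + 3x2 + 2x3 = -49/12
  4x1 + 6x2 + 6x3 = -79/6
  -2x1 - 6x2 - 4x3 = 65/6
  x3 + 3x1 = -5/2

Row-reduce the augmented matrix:
R1 ← R1 / (-1).
R2 ← R2 − 4·R1.
R3 ← R3 + 2·R1.
R4 ← R4 − 3·R1.
R2 ← R2 / (18).
R1 ← R1 + 3·R2.
R3 ← R3 + 12·R2.
R4 ← R4 − 9·R2.
R3 ← R3 / (4/3).
R1 ← R1 − 1/3·R3.
R2 ← R2 − 7/9·R3.
R4 reduces to 0 = 0, so the extra equation is consistent.
Reading off the reduced rows gives x1 = -2/3, x2 = -5/4, x3 = -1/2.

x1 = -2/3, x2 = -5/4, x3 = -1/2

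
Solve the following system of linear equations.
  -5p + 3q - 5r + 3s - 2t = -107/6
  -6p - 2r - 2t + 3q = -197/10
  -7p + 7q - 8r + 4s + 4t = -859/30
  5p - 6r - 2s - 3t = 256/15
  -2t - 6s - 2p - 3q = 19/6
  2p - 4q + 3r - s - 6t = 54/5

Row-reduce the augmented matrix:
R1 ← R1 / (-5).
R2 ← R2 + 6·R1.
R3 ← R3 + 7·R1.
R4 ← R4 − 5·R1.
R5 ← R5 + 2·R1.
R6 ← R6 − 2·R1.
R2 ← R2 / (-3/5).
R1 ← R1 + 3/5·R2.
R3 ← R3 − 14/5·R2.
R4 ← R4 − 3·R2.
R5 ← R5 + 21/5·R2.
R6 ← R6 + 14/5·R2.
R3 ← R3 / (53/3).
R1 ← R1 + 3·R3.
R2 ← R2 + 20/3·R3.
R4 ← R4 − 9·R3.
R5 ← R5 + 26·R3.
R6 ← R6 + 53/3·R3.
R4 ← R4 / (-442/53).
R1 ← R1 − 6/53·R4.
R2 ← R2 + 22/53·R4.
R3 ← R3 + 51/53·R4.
R5 ← R5 + 372/53·R4.
R5 ← R5 / (3314/221).
R1 ← R1 − 303/221·R5.
R2 ← R2 − 657/221·R5.
R3 ← R3 − 35/26·R5.
R4 ← R4 − 393/442·R5.
R6 reduces to 0 = 0, so the extra equation is consistent.
Reading off the reduced rows gives p = 8/3, q = -3/2, r = -2/5, s = -2/3, t = 0.

p = 8/3, q = -3/2, r = -2/5, s = -2/3, t = 0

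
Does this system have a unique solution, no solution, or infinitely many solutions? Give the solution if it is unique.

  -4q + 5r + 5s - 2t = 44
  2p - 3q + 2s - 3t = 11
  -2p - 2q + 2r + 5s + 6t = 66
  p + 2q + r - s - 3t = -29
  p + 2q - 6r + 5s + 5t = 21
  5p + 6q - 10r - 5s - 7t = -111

Row-reduce the augmented matrix:
Swap R1 and R2.
R1 ← R1 / (2).
R3 ← R3 + 2·R1.
R4 ← R4 − 1·R1.
R5 ← R5 − 1·R1.
R6 ← R6 − 5·R1.
R2 ← R2 / (-4).
R1 ← R1 + 3/2·R2.
R3 ← R3 + 5·R2.
R4 ← R4 − 7/2·R2.
R5 ← R5 − 7/2·R2.
R6 ← R6 − 27/2·R2.
R3 ← R3 / (-17/4).
R1 ← R1 + 15/8·R3.
R2 ← R2 + 5/4·R3.
R4 ← R4 − 43/8·R3.
R5 ← R5 + 13/8·R3.
R6 ← R6 − 55/8·R3.
R4 ← R4 / (113/34).
R1 ← R1 + 41/34·R4.
R2 ← R2 + 25/17·R4.
R3 ← R3 + 3/17·R4.
R5 ← R5 − 275/34·R4.
R6 ← R6 − 275/34·R4.
R5 ← R5 / (-720/113).
R1 ← R1 + 207/113·R5.
R2 ← R2 − 59/113·R5.
R3 ← R3 + 124/113·R5.
R4 ← R4 − 126/113·R5.
R6 ← R6 + 720/113·R5.
R6 reduces to 0 = 0, so the extra equation is consistent.
Reading off the reduced rows gives p = 0, q = -6, r = 2, s = 4, t = 5.

p = 0, q = -6, r = 2, s = 4, t = 5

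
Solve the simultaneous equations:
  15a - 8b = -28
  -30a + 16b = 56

infinitely many solutions

Row-reduce:
R1 ← R1 / (15).
R2 ← R2 + 30·R1.
Rank is 1 with 2 unknowns, leaving b free.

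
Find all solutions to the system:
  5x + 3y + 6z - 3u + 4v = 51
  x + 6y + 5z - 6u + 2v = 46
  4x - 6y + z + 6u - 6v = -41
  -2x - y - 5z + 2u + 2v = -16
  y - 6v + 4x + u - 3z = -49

x = -1, y = 1, z = 5, u = -1, v = 5

Row-reduce the augmented matrix:
R1 ← R1 / (5).
R2 ← R2 − 1·R1.
R3 ← R3 − 4·R1.
R4 ← R4 + 2·R1.
R5 ← R5 − 4·R1.
R2 ← R2 / (27/5).
R1 ← R1 − 3/5·R2.
R3 ← R3 + 42/5·R2.
R4 ← R4 − 1/5·R2.
R5 ← R5 + 7/5·R2.
R3 ← R3 / (19/9).
R1 ← R1 − 7/9·R3.
R2 ← R2 − 19/27·R3.
R4 ← R4 + 74/27·R3.
R5 ← R5 + 184/27·R3.
R2 ← R2 + 1·R4.
R5 ← R5 − 2·R4.
R5 ← R5 / (-392/19).
R1 ← R1 − 64/19·R5.
R2 ← R2 + 188/57·R5.
R3 ← R3 + 66/19·R5.
R4 ← R4 + 340/57·R5.
Reading off the reduced rows gives x = -1, y = 1, z = 5, u = -1, v = 5.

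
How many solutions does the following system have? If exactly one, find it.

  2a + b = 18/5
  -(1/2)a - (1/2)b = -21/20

a = 3/2, b = 3/5

Row-reduce the augmented matrix:
R1 ← R1 / (2).
R2 ← R2 + 1/2·R1.
R2 ← R2 / (-1/4).
R1 ← R1 − 1/2·R2.
Reading off the reduced rows gives a = 3/2, b = 3/5.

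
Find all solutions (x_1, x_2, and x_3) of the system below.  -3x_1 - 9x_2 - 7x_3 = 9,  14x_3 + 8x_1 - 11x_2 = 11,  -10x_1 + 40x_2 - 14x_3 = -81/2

no solution

Row-reduce:
R1 ← R1 / (-3).
R2 ← R2 − 8·R1.
R3 ← R3 + 10·R1.
R2 ← R2 / (-35).
R1 ← R1 − 3·R2.
R3 ← R3 − 70·R2.
Row 3 reduces to 0 = -1/2, a contradiction. The system is inconsistent.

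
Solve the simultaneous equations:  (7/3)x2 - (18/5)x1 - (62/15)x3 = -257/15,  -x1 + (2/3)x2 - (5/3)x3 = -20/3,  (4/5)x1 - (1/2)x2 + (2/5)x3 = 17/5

Row-reduce:
R1 ← R1 / (-18/5).
R2 ← R2 + 1·R1.
R3 ← R3 − 4/5·R1.
R2 ← R2 / (1/54).
R1 ← R1 + 35/54·R2.
R3 ← R3 − 1/54·R2.
Row 3 reduces to 0 = 3/2, a contradiction. The system is inconsistent.

no solution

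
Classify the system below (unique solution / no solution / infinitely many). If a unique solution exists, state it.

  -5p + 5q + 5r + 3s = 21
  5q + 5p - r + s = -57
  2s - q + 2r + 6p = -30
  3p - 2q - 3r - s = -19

p = -6, q = -4, r = 4, s = -3

Row-reduce the augmented matrix:
R1 ← R1 / (-5).
R2 ← R2 − 5·R1.
R3 ← R3 − 6·R1.
R4 ← R4 − 3·R1.
R2 ← R2 / (10).
R1 ← R1 + 1·R2.
R3 ← R3 − 5·R2.
R4 ← R4 − 1·R2.
R3 ← R3 / (6).
R1 ← R1 + 3/5·R3.
R2 ← R2 − 2/5·R3.
R4 ← R4 + 2/5·R3.
R4 ← R4 / (16/25).
R1 ← R1 − 4/25·R4.
R2 ← R2 − 4/25·R4.
R3 ← R3 − 3/5·R4.
Reading off the reduced rows gives p = -6, q = -4, r = 4, s = -3.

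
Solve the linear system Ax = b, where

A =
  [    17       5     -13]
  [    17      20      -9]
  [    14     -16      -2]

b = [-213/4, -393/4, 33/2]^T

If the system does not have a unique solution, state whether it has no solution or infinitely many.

x_1 = -9/4, x_2 = -3, x_3 = 0

Row-reduce the augmented matrix:
R1 ← R1 / (17).
R2 ← R2 − 17·R1.
R3 ← R3 − 14·R1.
R2 ← R2 / (15).
R1 ← R1 − 5/17·R2.
R3 ← R3 + 342/17·R2.
R3 ← R3 / (1196/85).
R1 ← R1 + 43/51·R3.
R2 ← R2 − 4/15·R3.
Reading off the reduced rows gives x_1 = -9/4, x_2 = -3, x_3 = 0.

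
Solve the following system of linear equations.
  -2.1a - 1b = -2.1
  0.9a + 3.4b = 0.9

From equation 1: b = 21/10 − 21/10·a.
Substitute into equation 2 and solve: a = 1.
Then b = 0.

a = 1, b = 0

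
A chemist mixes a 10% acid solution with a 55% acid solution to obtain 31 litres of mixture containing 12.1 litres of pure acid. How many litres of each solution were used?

Let a = litres of solution A, b = litres of solution B.
  a + b = 31
  (1/10)a + (11/20)b = 121/10
From equation 1: a = 31 − b.
Substitute into equation 2 and solve: b = 20.
Then a = 11.

litres of solution A: 11, litres of solution B: 20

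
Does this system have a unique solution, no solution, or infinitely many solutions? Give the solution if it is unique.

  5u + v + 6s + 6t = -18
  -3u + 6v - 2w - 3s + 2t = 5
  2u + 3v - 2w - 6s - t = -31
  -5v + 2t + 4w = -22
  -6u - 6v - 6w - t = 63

u = -6, v = 0, w = -4, s = 5, t = -3

Row-reduce the augmented matrix:
R1 ← R1 / (5).
R2 ← R2 + 3·R1.
R3 ← R3 − 2·R1.
R5 ← R5 + 6·R1.
R2 ← R2 / (33/5).
R1 ← R1 − 1/5·R2.
R3 ← R3 − 13/5·R2.
R4 ← R4 + 5·R2.
R5 ← R5 + 24/5·R2.
R3 ← R3 / (-40/33).
R1 ← R1 − 2/33·R3.
R2 ← R2 + 10/33·R3.
R4 ← R4 − 82/33·R3.
R5 ← R5 + 82/11·R3.
R4 ← R4 / (-69/4).
R1 ← R1 − 3/4·R4.
R2 ← R2 − 9/4·R4.
R3 ← R3 − 57/8·R4.
R5 ← R5 − 243/4·R4.
R5 ← R5 / (604/23).
R1 ← R1 − 12/23·R5.
R2 ← R2 − 36/23·R5.
R3 ← R3 − 113/46·R5.
R4 ← R4 − 7/23·R5.
Reading off the reduced rows gives u = -6, v = 0, w = -4, s = 5, t = -3.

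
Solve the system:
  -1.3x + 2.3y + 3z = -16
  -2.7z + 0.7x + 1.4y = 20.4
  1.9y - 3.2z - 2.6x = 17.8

x = 2, y = 2, z = -6

Row-reduce the augmented matrix:
R1 ← R1 / (-13/10).
R2 ← R2 − 7/10·R1.
R3 ← R3 + 13/5·R1.
R2 ← R2 / (343/130).
R1 ← R1 + 23/13·R2.
R3 ← R3 + 27/10·R2.
R3 ← R3 / (-35363/3430).
R1 ← R1 + 1041/343·R3.
R2 ← R2 + 141/343·R3.
Reading off the reduced rows gives x = 2, y = 2, z = -6.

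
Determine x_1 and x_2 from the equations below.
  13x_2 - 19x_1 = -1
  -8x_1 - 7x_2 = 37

Row-reduce the augmented matrix:
R1 ← R1 / (-19).
R2 ← R2 + 8·R1.
R2 ← R2 / (-237/19).
R1 ← R1 + 13/19·R2.
Reading off the reduced rows gives x_1 = -2, x_2 = -3.

x_1 = -2, x_2 = -3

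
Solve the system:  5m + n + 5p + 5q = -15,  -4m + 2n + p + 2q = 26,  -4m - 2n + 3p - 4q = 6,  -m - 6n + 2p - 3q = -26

Row-reduce the augmented matrix:
R1 ← R1 / (5).
R2 ← R2 + 4·R1.
R3 ← R3 + 4·R1.
R4 ← R4 + 1·R1.
R2 ← R2 / (14/5).
R1 ← R1 − 1/5·R2.
R3 ← R3 + 6/5·R2.
R4 ← R4 + 29/5·R2.
R3 ← R3 / (64/7).
R1 ← R1 − 9/14·R3.
R2 ← R2 − 25/14·R3.
R4 ← R4 − 187/14·R3.
R4 ← R4 / (427/64).
R1 ← R1 − 25/64·R4.
R2 ← R2 − 105/64·R4.
R3 ← R3 − 9/32·R4.
Reading off the reduced rows gives m = -4, n = 5, p = 0, q = 0.

m = -4, n = 5, p = 0, q = 0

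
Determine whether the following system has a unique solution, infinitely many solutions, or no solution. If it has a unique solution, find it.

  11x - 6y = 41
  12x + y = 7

x = 1, y = -5

Row-reduce the augmented matrix:
R1 ← R1 / (11).
R2 ← R2 − 12·R1.
R2 ← R2 / (83/11).
R1 ← R1 + 6/11·R2.
Reading off the reduced rows gives x = 1, y = -5.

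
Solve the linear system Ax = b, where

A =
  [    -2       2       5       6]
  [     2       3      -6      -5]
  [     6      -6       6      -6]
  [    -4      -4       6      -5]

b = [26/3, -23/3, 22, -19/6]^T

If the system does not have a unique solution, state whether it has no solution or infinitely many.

Row-reduce the augmented matrix:
R1 ← R1 / (-2).
R2 ← R2 − 2·R1.
R3 ← R3 − 6·R1.
R4 ← R4 + 4·R1.
R2 ← R2 / (5).
R1 ← R1 + 1·R2.
R4 ← R4 + 8·R2.
R3 ← R3 / (21).
R1 ← R1 + 27/10·R3.
R2 ← R2 + 1/5·R3.
R4 ← R4 + 28/5·R3.
R4 ← R4 / (-61/5).
R1 ← R1 + 44/35·R4.
R2 ← R2 − 11/35·R4.
R3 ← R3 − 4/7·R4.
Reading off the reduced rows gives x_1 = 8/3, x_2 = 1/2, x_3 = 2, x_4 = 1/2.

x_1 = 8/3, x_2 = 1/2, x_3 = 2, x_4 = 1/2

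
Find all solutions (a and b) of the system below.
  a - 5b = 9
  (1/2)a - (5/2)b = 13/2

no solution

Row-reduce:
R2 ← R2 − 1/2·R1.
Row 2 reduces to 0 = 2, a contradiction. The system is inconsistent.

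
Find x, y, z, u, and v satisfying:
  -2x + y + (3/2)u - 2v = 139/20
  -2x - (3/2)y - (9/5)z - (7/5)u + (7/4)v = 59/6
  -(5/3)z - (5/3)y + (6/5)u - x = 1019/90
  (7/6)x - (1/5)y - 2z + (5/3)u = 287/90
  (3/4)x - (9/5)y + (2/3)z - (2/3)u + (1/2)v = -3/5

x = -8/3, y = -7/3, z = -5/2, u = 1/2, v = -8/5

Row-reduce the augmented matrix:
R1 ← R1 / (-2).
R2 ← R2 + 2·R1.
R3 ← R3 + 1·R1.
R4 ← R4 − 7/6·R1.
R5 ← R5 − 3/4·R1.
R2 ← R2 / (-5/2).
R1 ← R1 + 1/2·R2.
R3 ← R3 + 13/6·R2.
R4 ← R4 − 23/60·R2.
R5 ← R5 + 57/40·R2.
R3 ← R3 / (-8/75).
R1 ← R1 − 9/25·R3.
R2 ← R2 − 18/25·R3.
R4 ← R4 + 569/250·R3.
R5 ← R5 − 2539/1500·R3.
R4 ← R4 / (-97813/1600).
R1 ← R1 − 1573/160·R4.
R2 ← R2 − 1693/80·R4.
R3 ← R3 + 889/32·R4.
R5 ← R5 − 466303/9600·R4.
R5 ← R5 / (-1466683/3521268).
R1 ← R1 − 82699/293439·R5.
R2 ← R2 + 160145/586878·R5.
R3 ← R3 + 266845/586878·R5.
R4 ← R4 + 227605/293439·R5.
Reading off the reduced rows gives x = -8/3, y = -7/3, z = -5/2, u = 1/2, v = -8/5.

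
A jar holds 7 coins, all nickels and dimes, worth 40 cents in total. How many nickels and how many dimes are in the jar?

nickels: 6, dimes: 1

Let n = nickels, d = dimes.
  n + d = 7
  10d + 5n = 40
Row-reduce the augmented matrix:
R2 ← R2 − 5·R1.
R2 ← R2 / (5).
R1 ← R1 − 1·R2.
Reading off the reduced rows gives n = 6, d = 1.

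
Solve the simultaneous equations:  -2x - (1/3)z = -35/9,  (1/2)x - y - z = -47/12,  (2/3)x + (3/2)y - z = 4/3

x = 3/2, y = 2, z = 8/3

Row-reduce the augmented matrix:
R1 ← R1 / (-2).
R2 ← R2 − 1/2·R1.
R3 ← R3 − 2/3·R1.
R2 ← R2 / (-1).
R3 ← R3 − 3/2·R2.
R3 ← R3 / (-197/72).
R1 ← R1 − 1/6·R3.
R2 ← R2 − 13/12·R3.
Reading off the reduced rows gives x = 3/2, y = 2, z = 8/3.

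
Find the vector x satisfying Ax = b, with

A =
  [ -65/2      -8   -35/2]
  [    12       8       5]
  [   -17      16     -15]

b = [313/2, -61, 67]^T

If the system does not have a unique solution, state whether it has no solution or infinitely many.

Row-reduce:
R1 ← R1 / (-65/2).
R2 ← R2 − 12·R1.
R3 ← R3 + 17·R1.
R2 ← R2 / (328/65).
R1 ← R1 − 16/65·R2.
R3 ← R3 − 1312/65·R2.
Row 3 reduces to 0 = -2, a contradiction. The system is inconsistent.

no solution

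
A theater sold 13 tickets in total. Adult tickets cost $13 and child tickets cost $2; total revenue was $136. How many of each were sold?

adult tickets: 10, child tickets: 3

Let a = adult tickets, c = child tickets.
  a + c = 13
  13a + 2c = 136
Row-reduce the augmented matrix:
R2 ← R2 − 13·R1.
R2 ← R2 / (-11).
R1 ← R1 − 1·R2.
Reading off the reduced rows gives a = 10, c = 3.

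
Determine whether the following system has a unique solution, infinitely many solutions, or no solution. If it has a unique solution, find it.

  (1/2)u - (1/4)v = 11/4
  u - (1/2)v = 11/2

infinitely many solutions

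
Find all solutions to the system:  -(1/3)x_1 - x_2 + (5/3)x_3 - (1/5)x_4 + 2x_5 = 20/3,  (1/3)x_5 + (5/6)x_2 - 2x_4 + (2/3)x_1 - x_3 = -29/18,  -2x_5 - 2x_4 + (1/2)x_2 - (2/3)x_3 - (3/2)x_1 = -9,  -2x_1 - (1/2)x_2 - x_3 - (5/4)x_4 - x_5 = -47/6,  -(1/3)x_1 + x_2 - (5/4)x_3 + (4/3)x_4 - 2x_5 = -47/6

x_1 = 3, x_2 = -7/3, x_3 = 2, x_4 = 0, x_5 = 1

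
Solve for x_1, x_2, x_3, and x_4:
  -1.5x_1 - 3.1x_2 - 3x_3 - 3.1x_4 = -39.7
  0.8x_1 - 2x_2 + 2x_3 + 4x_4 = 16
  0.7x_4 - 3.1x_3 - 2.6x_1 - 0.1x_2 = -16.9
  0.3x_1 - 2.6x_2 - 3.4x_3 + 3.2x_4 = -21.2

Row-reduce the augmented matrix:
R1 ← R1 / (-3/2).
R2 ← R2 − 4/5·R1.
R3 ← R3 + 13/5·R1.
R4 ← R4 − 3/10·R1.
R2 ← R2 / (-274/75).
R1 ← R1 − 31/15·R2.
R3 ← R3 − 791/150·R2.
R4 ← R4 + 161/50·R2.
R3 ← R3 / (1834/685).
R1 ← R1 − 305/137·R3.
R2 ← R2 + 15/137·R3.
R4 ← R4 + 5963/1370·R3.
R4 ← R4 / (582903/36680).
R1 ← R1 + 16405/3668·R4.
R2 ← R2 + 937/3668·R4.
R3 ← R3 − 12961/3668·R4.
Reading off the reduced rows gives x_1 = 0, x_2 = 4, x_3 = 6, x_4 = 3.

x_1 = 0, x_2 = 4, x_3 = 6, x_4 = 3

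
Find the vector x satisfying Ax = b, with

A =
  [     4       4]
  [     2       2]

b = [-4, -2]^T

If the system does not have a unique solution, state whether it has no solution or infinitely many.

Row-reduce:
R1 ← R1 / (4).
R2 ← R2 − 2·R1.
Rank is 1 with 2 unknowns, leaving x_2 free.

infinitely many solutions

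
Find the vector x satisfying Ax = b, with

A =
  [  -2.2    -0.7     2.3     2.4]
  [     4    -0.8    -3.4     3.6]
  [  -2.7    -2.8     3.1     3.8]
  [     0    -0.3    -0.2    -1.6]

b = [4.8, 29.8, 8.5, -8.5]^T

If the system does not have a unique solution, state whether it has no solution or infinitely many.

x_1 = 4, x_2 = 1, x_3 = 1, x_4 = 5

Row-reduce the augmented matrix:
R1 ← R1 / (-11/5).
R2 ← R2 − 4·R1.
R3 ← R3 + 27/10·R1.
R2 ← R2 / (-114/55).
R1 ← R1 − 7/22·R2.
R3 ← R3 + 427/220·R2.
R4 ← R4 + 3/10·R2.
R3 ← R3 / (-1037/2280).
R1 ← R1 + 211/228·R3.
R2 ← R2 + 43/114·R3.
R4 ← R4 + 119/380·R3.
R4 ← R4 / (547/305).
R1 ← R1 − 14068/1037·R4.
R2 ← R2 − 1694/1037·R4.
R3 ← R3 − 15054/1037·R4.
Reading off the reduced rows gives x_1 = 4, x_2 = 1, x_3 = 1, x_4 = 5.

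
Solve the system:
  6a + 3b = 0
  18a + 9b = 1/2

Row-reduce:
R1 ← R1 / (6).
R2 ← R2 − 18·R1.
Row 2 reduces to 0 = 1/2, a contradiction. The system is inconsistent.

no solution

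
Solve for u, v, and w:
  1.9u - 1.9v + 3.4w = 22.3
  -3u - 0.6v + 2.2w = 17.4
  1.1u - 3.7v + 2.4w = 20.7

Row-reduce the augmented matrix:
R1 ← R1 / (19/10).
R2 ← R2 + 3·R1.
R3 ← R3 − 11/10·R1.
R2 ← R2 / (-18/5).
R1 ← R1 + 1·R2.
R3 ← R3 + 13/5·R2.
R3 ← R3 / (-8609/1710).
R1 ← R1 + 107/342·R3.
R2 ← R2 + 719/342·R3.
Reading off the reduced rows gives u = -1, v = -2, w = 6.

u = -1, v = -2, w = 6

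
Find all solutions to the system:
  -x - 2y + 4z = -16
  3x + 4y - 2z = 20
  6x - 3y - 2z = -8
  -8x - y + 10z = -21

no solution

Row-reduce:
R1 ← R1 / (-1).
R2 ← R2 − 3·R1.
R3 ← R3 − 6·R1.
R4 ← R4 + 8·R1.
R2 ← R2 / (-2).
R1 ← R1 − 2·R2.
R3 ← R3 + 15·R2.
R4 ← R4 − 15·R2.
R3 ← R3 / (-53).
R1 ← R1 − 6·R3.
R2 ← R2 + 5·R3.
R4 ← R4 − 53·R3.
Row 4 reduces to 0 = 3, a contradiction. The system is inconsistent.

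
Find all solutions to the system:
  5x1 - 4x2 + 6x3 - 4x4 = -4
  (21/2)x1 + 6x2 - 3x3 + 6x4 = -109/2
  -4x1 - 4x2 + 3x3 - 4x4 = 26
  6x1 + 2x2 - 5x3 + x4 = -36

Row-reduce:
R1 ← R1 / (5).
R2 ← R2 − 21/2·R1.
R3 ← R3 + 4·R1.
R4 ← R4 − 6·R1.
R2 ← R2 / (72/5).
R1 ← R1 + 4/5·R2.
R3 ← R3 + 36/5·R2.
R4 ← R4 − 34/5·R2.
Swap R3 and R4.
R3 ← R3 / (-29/6).
R1 ← R1 − 1/3·R3.
R2 ← R2 + 13/12·R3.
Row 4 reduces to 0 = -1/4, a contradiction. The system is inconsistent.

no solution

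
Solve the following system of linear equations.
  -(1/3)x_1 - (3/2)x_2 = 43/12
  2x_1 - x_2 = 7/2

x_1 = 1/2, x_2 = -5/2

From equation 2: x_2 = -7/2 + 2·x_1.
Substitute into equation 1 and solve: x_1 = 1/2.
Then x_2 = -5/2.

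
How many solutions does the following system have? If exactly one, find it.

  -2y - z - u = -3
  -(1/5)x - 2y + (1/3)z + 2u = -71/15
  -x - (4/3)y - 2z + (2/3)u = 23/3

infinitely many solutions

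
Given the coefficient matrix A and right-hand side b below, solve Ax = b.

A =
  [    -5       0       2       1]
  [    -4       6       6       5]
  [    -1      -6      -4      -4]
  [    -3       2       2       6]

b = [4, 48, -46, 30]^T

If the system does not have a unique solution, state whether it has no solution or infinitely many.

no solution

Row-reduce:
R1 ← R1 / (-5).
R2 ← R2 + 4·R1.
R3 ← R3 + 1·R1.
R4 ← R4 + 3·R1.
R2 ← R2 / (6).
R3 ← R3 + 6·R2.
R4 ← R4 − 2·R2.
Swap R3 and R4.
R3 ← R3 / (-2/3).
R1 ← R1 + 2/5·R3.
R2 ← R2 − 11/15·R3.
Row 4 reduces to 0 = -2, a contradiction. The system is inconsistent.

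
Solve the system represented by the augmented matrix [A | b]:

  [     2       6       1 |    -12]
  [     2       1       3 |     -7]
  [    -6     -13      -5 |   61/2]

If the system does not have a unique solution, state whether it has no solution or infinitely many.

Row-reduce:
R1 ← R1 / (2).
R2 ← R2 − 2·R1.
R3 ← R3 + 6·R1.
R2 ← R2 / (-5).
R1 ← R1 − 3·R2.
R3 ← R3 − 5·R2.
Row 3 reduces to 0 = -1/2, a contradiction. The system is inconsistent.

no solution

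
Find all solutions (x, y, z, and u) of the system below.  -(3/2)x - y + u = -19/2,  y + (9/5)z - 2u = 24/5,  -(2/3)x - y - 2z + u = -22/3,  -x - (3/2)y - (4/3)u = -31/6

Row-reduce the augmented matrix:
R1 ← R1 / (-3/2).
R3 ← R3 + 2/3·R1.
R4 ← R4 + 1·R1.
R1 ← R1 − 2/3·R2.
R3 ← R3 + 5/9·R2.
R4 ← R4 + 5/6·R2.
R3 ← R3 / (-1).
R1 ← R1 + 6/5·R3.
R2 ← R2 − 9/5·R3.
R4 ← R4 − 3/2·R3.
R4 ← R4 / (-9/2).
R1 ← R1 − 4/3·R4.
R2 ← R2 + 3·R4.
R3 ← R3 − 5/9·R4.
Reading off the reduced rows gives x = 5, y = 1, z = 1, u = -1.

x = 5, y = 1, z = 1, u = -1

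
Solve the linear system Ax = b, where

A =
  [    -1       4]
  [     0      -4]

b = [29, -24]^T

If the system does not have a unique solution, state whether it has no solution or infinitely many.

Row-reduce the augmented matrix:
R1 ← R1 / (-1).
R2 ← R2 / (-4).
R1 ← R1 + 4·R2.
Reading off the reduced rows gives x_1 = -5, x_2 = 6.

x_1 = -5, x_2 = 6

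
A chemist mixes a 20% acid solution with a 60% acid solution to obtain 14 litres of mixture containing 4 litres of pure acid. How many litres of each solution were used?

Let a = litres of solution A, b = litres of solution B.
  a + b = 14
  (1/5)a + (3/5)b = 4
Row-reduce the augmented matrix:
R2 ← R2 − 1/5·R1.
R2 ← R2 / (2/5).
R1 ← R1 − 1·R2.
Reading off the reduced rows gives a = 11, b = 3.

litres of solution A: 11, litres of solution B: 3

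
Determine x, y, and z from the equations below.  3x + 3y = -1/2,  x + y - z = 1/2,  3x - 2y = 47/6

Row-reduce the augmented matrix:
R1 ← R1 / (3).
R2 ← R2 − 1·R1.
R3 ← R3 − 3·R1.
Swap R2 and R3.
R2 ← R2 / (-5).
R1 ← R1 − 1·R2.
R3 ← R3 / (-1).
Reading off the reduced rows gives x = 3/2, y = -5/3, z = -2/3.

x = 3/2, y = -5/3, z = -2/3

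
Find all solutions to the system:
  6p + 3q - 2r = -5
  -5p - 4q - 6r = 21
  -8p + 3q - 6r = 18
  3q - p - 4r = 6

Row-reduce:
R1 ← R1 / (6).
R2 ← R2 + 5·R1.
R3 ← R3 + 8·R1.
R4 ← R4 + 1·R1.
R2 ← R2 / (-3/2).
R1 ← R1 − 1/2·R2.
R3 ← R3 − 7·R2.
R4 ← R4 − 7/2·R2.
R3 ← R3 / (-400/9).
R1 ← R1 + 26/9·R3.
R2 ← R2 − 46/9·R3.
R4 ← R4 + 200/9·R3.
Row 4 reduces to 0 = -1/2, a contradiction. The system is inconsistent.

no solution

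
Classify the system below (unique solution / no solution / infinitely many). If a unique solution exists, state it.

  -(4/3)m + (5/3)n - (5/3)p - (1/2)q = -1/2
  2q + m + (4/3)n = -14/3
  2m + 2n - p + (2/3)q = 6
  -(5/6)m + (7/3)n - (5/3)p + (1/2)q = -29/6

Row-reduce:
R1 ← R1 / (-4/3).
R2 ← R2 − 1·R1.
R3 ← R3 − 2·R1.
R4 ← R4 + 5/6·R1.
R2 ← R2 / (31/12).
R1 ← R1 + 5/4·R2.
R3 ← R3 − 9/2·R2.
R4 ← R4 − 31/24·R2.
R3 ← R3 / (-41/31).
R1 ← R1 − 20/31·R3.
R2 ← R2 + 15/31·R3.
Row 4 reduces to 0 = -2, a contradiction. The system is inconsistent.

no solution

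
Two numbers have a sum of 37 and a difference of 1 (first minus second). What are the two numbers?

first number: 19, second number: 18

Let x = first number, y = second number.
  x + y = 37
  x - y = 1
Row-reduce the augmented matrix:
R2 ← R2 − 1·R1.
R2 ← R2 / (-2).
R1 ← R1 − 1·R2.
Reading off the reduced rows gives x = 19, y = 18.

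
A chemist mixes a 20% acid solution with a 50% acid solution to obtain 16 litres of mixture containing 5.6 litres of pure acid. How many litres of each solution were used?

Let a = litres of solution A, b = litres of solution B.
  a + b = 16
  (1/5)a + (1/2)b = 28/5
Row-reduce the augmented matrix:
R2 ← R2 − 1/5·R1.
R2 ← R2 / (3/10).
R1 ← R1 − 1·R2.
Reading off the reduced rows gives a = 8, b = 8.

litres of solution A: 8, litres of solution B: 8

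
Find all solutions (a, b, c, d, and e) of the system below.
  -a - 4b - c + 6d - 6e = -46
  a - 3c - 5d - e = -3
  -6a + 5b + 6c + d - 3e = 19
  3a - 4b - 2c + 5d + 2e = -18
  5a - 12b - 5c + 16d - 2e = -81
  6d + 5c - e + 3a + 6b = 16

Row-reduce:
R1 ← R1 / (-1).
R2 ← R2 − 1·R1.
R3 ← R3 + 6·R1.
R4 ← R4 − 3·R1.
R5 ← R5 − 5·R1.
R6 ← R6 − 3·R1.
R2 ← R2 / (-4).
R1 ← R1 − 4·R2.
R3 ← R3 − 29·R2.
R4 ← R4 + 16·R2.
R5 ← R5 + 32·R2.
R6 ← R6 + 6·R2.
R3 ← R3 / (-17).
R1 ← R1 + 3·R3.
R2 ← R2 − 1·R3.
R4 ← R4 − 11·R3.
R5 ← R5 − 22·R3.
R6 ← R6 − 8·R3.
R4 ← R4 / (71/68).
R1 ← R1 + 7/68·R4.
R2 ← R2 + 32/17·R4.
R3 ← R3 − 111/68·R4.
R5 ← R5 − 71/34·R4.
R6 ← R6 − 321/34·R4.
Swap R5 and R6.
R5 ← R5 / (-1527/71).
R1 ← R1 − 155/71·R5.
R2 ← R2 − 116/71·R5.
R3 ← R3 − 17/71·R5.
R4 ← R4 − 35/71·R5.
Row 6 reduces to 0 = 1, a contradiction. The system is inconsistent.

no solution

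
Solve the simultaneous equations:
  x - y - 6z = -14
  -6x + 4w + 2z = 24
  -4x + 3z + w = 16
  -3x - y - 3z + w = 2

infinitely many solutions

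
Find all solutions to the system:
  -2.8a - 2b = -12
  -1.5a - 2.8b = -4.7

a = 5, b = -1

Row-reduce the augmented matrix:
R1 ← R1 / (-14/5).
R2 ← R2 + 3/2·R1.
R2 ← R2 / (-121/70).
R1 ← R1 − 5/7·R2.
Reading off the reduced rows gives a = 5, b = -1.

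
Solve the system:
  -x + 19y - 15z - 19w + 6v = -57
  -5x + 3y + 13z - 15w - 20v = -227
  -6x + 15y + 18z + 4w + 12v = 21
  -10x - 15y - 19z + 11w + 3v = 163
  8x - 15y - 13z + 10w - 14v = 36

x = -1, y = -1, z = -3, w = 6, v = 5

Row-reduce the augmented matrix:
R1 ← R1 / (-1).
R2 ← R2 + 5·R1.
R3 ← R3 + 6·R1.
R4 ← R4 + 10·R1.
R5 ← R5 − 8·R1.
R2 ← R2 / (-92).
R1 ← R1 + 19·R2.
R3 ← R3 + 99·R2.
R4 ← R4 + 205·R2.
R5 ← R5 − 137·R2.
R3 ← R3 / (306/23).
R1 ← R1 + 73/23·R3.
R2 ← R2 + 22/23·R3.
R4 ← R4 + 1497/23·R3.
R5 ← R5 + 45/23·R3.
R4 ← R4 / (9122/51).
R1 ← R1 − 1544/153·R4.
R2 ← R2 − 218/153·R4.
R3 ← R3 − 367/153·R4.
R5 ← R5 + 309/17·R4.
R5 ← R5 / (-573833/36488).
R1 ← R1 − 7649/54732·R5.
R2 ← R2 − 59729/54732·R5.
R3 ← R3 + 48703/109464·R5.
R4 ← R4 − 40845/36488·R5.
Reading off the reduced rows gives x = -1, y = -1, z = -3, w = 6, v = 5.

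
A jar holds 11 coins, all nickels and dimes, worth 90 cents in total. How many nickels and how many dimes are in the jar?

Let n = nickels, d = dimes.
  n + d = 11
  5n + 10d = 90
Row-reduce the augmented matrix:
R2 ← R2 − 5·R1.
R2 ← R2 / (5).
R1 ← R1 − 1·R2.
Reading off the reduced rows gives n = 4, d = 7.

nickels: 4, dimes: 7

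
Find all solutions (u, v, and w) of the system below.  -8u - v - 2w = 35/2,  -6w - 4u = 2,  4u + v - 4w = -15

no solution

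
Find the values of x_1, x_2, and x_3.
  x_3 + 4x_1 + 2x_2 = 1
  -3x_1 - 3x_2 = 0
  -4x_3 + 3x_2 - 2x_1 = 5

Row-reduce the augmented matrix:
R1 ← R1 / (4).
R2 ← R2 + 3·R1.
R3 ← R3 + 2·R1.
R2 ← R2 / (-3/2).
R1 ← R1 − 1/2·R2.
R3 ← R3 − 4·R2.
R3 ← R3 / (-3/2).
R1 ← R1 − 1/2·R3.
R2 ← R2 + 1/2·R3.
Reading off the reduced rows gives x_1 = 3, x_2 = -3, x_3 = -5.

x_1 = 3, x_2 = -3, x_3 = -5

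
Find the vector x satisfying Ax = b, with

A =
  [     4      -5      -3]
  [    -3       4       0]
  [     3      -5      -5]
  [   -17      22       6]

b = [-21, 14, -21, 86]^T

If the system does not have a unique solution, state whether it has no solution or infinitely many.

no solution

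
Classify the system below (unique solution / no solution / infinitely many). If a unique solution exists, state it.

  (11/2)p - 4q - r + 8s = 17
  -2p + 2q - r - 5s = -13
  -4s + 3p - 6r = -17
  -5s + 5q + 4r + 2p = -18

Row-reduce:
R1 ← R1 / (11/2).
R2 ← R2 + 2·R1.
R3 ← R3 − 3·R1.
R4 ← R4 − 2·R1.
R2 ← R2 / (6/11).
R1 ← R1 + 8/11·R2.
R3 ← R3 − 24/11·R2.
R4 ← R4 − 71/11·R2.
Swap R3 and R4.
R3 ← R3 / (41/2).
R1 ← R1 + 2·R3.
R2 ← R2 + 5/2·R3.
Row 4 reduces to 0 = 1, a contradiction. The system is inconsistent.

no solution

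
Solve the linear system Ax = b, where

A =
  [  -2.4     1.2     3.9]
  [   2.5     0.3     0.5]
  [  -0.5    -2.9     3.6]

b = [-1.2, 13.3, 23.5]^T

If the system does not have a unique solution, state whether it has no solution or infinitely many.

x_1 = 5, x_2 = -4, x_3 = 4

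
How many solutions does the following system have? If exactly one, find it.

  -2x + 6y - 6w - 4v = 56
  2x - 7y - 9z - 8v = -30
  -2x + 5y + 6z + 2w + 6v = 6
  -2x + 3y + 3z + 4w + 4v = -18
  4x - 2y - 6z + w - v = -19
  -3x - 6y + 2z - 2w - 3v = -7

x = 6, y = 4, z = 6, w = -4, v = -5

Row-reduce the augmented matrix:
R1 ← R1 / (-2).
R2 ← R2 − 2·R1.
R3 ← R3 + 2·R1.
R4 ← R4 + 2·R1.
R5 ← R5 − 4·R1.
R6 ← R6 + 3·R1.
R2 ← R2 / (-1).
R1 ← R1 + 3·R2.
R3 ← R3 + 1·R2.
R4 ← R4 + 3·R2.
R5 ← R5 − 10·R2.
R6 ← R6 + 15·R2.
R3 ← R3 / (15).
R1 ← R1 − 27·R3.
R2 ← R2 − 9·R3.
R4 ← R4 − 30·R3.
R5 ← R5 + 96·R3.
R6 ← R6 − 137·R3.
Swap R4 and R5.
R4 ← R4 / (93/5).
R1 ← R1 + 21/5·R4.
R2 ← R2 + 12/5·R4.
R3 ← R3 − 14/15·R4.
R6 ← R6 + 463/15·R4.
Swap R5 and R6.
R5 ← R5 / (460/279).
R1 ← R1 − 33/31·R5.
R2 ← R2 − 10/31·R5.
R3 ← R3 − 244/279·R5.
R4 ← R4 − 59/93·R5.
R6 reduces to 0 = 0, so the extra equation is consistent.
Reading off the reduced rows gives x = 6, y = 4, z = 6, w = -4, v = -5.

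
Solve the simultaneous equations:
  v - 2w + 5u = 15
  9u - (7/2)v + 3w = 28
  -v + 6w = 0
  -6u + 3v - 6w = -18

no solution

Row-reduce:
R1 ← R1 / (5).
R2 ← R2 − 9·R1.
R4 ← R4 + 6·R1.
R2 ← R2 / (-53/10).
R1 ← R1 − 1/5·R2.
R3 ← R3 + 1·R2.
R4 ← R4 − 21/5·R2.
R3 ← R3 / (252/53).
R1 ← R1 + 8/53·R3.
R2 ← R2 + 66/53·R3.
R4 ← R4 + 168/53·R3.
Row 4 reduces to 0 = 2/3, a contradiction. The system is inconsistent.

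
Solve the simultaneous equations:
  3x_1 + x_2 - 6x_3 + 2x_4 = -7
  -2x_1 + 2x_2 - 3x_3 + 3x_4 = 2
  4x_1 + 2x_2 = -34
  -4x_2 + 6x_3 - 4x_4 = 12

x_1 = -6, x_2 = -5, x_3 = -4, x_4 = -4

Row-reduce the augmented matrix:
R1 ← R1 / (3).
R2 ← R2 + 2·R1.
R3 ← R3 − 4·R1.
R2 ← R2 / (8/3).
R1 ← R1 − 1/3·R2.
R3 ← R3 − 2/3·R2.
R4 ← R4 + 4·R2.
R3 ← R3 / (39/4).
R1 ← R1 + 9/8·R3.
R2 ← R2 + 21/8·R3.
R4 ← R4 + 9/2·R3.
R4 ← R4 / (10/13).
R1 ← R1 + 4/13·R4.
R2 ← R2 − 8/13·R4.
R3 ← R3 + 5/13·R4.
Reading off the reduced rows gives x_1 = -6, x_2 = -5, x_3 = -4, x_4 = -4.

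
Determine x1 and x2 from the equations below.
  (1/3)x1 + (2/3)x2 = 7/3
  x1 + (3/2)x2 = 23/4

From equation 2: x1 = 23/4 − 3/2·x2.
Substitute into equation 1 and solve: x2 = 5/2.
Then x1 = 2.

x1 = 2, x2 = 5/2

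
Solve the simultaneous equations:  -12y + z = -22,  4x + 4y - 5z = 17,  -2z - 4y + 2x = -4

Row-reduce:
Swap R1 and R2.
R1 ← R1 / (4).
R3 ← R3 − 2·R1.
R2 ← R2 / (-12).
R1 ← R1 − 1·R2.
R3 ← R3 + 6·R2.
Row 3 reduces to 0 = -3/2, a contradiction. The system is inconsistent.

no solution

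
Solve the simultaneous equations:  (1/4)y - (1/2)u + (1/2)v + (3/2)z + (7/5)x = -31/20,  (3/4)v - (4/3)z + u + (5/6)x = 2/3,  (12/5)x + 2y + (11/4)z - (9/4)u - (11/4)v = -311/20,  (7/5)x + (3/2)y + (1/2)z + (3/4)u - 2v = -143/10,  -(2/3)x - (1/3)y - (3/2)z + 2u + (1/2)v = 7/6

Row-reduce:
R1 ← R1 / (7/5).
R2 ← R2 − 5/6·R1.
R3 ← R3 − 12/5·R1.
R4 ← R4 − 7/5·R1.
R5 ← R5 + 2/3·R1.
R2 ← R2 / (-25/168).
R1 ← R1 − 5/28·R2.
R3 ← R3 − 11/7·R2.
R4 ← R4 − 5/4·R2.
R5 ← R5 + 3/14·R2.
R3 ← R3 / (-2333/100).
R1 ← R1 + 8/5·R3.
R2 ← R2 − 374/25·R3.
R4 ← R4 + 197/10·R3.
R5 ← R5 − 121/50·R3.
R4 ← R4 / (16381/9332).
R1 ← R1 − 830/2333·R4.
R2 ← R2 + 1928/2333·R4.
R3 ← R3 + 1231/2333·R4.
R5 ← R5 − 16381/13998·R4.
Row 5 reduces to 0 = 1/3, a contradiction. The system is inconsistent.

no solution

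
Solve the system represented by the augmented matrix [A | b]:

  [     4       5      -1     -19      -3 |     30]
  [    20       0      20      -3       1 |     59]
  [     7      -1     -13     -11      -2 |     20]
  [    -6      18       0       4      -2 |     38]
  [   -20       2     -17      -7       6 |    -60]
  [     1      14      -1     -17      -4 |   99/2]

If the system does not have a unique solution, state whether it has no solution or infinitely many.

Row-reduce:
R1 ← R1 / (4).
R2 ← R2 − 20·R1.
R3 ← R3 − 7·R1.
R4 ← R4 + 6·R1.
R5 ← R5 + 20·R1.
R6 ← R6 − 1·R1.
R2 ← R2 / (-25).
R1 ← R1 − 5/4·R2.
R3 ← R3 + 39/4·R2.
R4 ← R4 − 51/2·R2.
R5 ← R5 − 27·R2.
R6 ← R6 − 51/4·R2.
R3 ← R3 / (-21).
R1 ← R1 − 1·R3.
R2 ← R2 + 1·R3.
R4 ← R4 − 24·R3.
R5 ← R5 − 5·R3.
R6 ← R6 − 12·R3.
R4 ← R4 / (18817/350).
R1 ← R1 + 839/1050·R4.
R2 ← R2 + 1273/420·R4.
R3 ← R3 − 1363/2100·R4.
R5 ← R5 + 12359/2100·R4.
R6 ← R6 − 18817/700·R4.
R5 ← R5 / (466793/56451).
R1 ← R1 − 157/56451·R5.
R2 ← R2 + 7714/56451·R5.
R3 ← R3 − 3674/56451·R5.
R4 ← R4 − 2241/18817·R5.
Row 6 reduces to 0 = 1/2, a contradiction. The system is inconsistent.

no solution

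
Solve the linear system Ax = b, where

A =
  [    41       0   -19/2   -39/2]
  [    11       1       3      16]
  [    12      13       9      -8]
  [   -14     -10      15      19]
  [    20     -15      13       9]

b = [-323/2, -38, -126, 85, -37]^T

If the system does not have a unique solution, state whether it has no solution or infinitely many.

no solution

Row-reduce:
R1 ← R1 / (41).
R2 ← R2 − 11·R1.
R3 ← R3 − 12·R1.
R4 ← R4 + 14·R1.
R5 ← R5 − 20·R1.
R3 ← R3 − 13·R2.
R4 ← R4 + 10·R2.
R5 ← R5 + 15·R2.
R3 ← R3 / (-4949/82).
R1 ← R1 + 19/82·R3.
R2 ← R2 − 455/82·R3.
R4 ← R4 − 2757/41·R3.
R5 ← R5 − 8271/82·R3.
R4 ← R4 / (-422738/4949).
R1 ← R1 − 2934/4949·R4.
R2 ← R2 + 3079/707·R4.
R3 ← R3 − 22821/4949·R4.
R5 ← R5 + 634107/4949·R4.
Row 5 reduces to 0 = -3, a contradiction. The system is inconsistent.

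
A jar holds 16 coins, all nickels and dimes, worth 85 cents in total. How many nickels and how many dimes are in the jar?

nickels: 15, dimes: 1

Let n = nickels, d = dimes.
  n + d = 16
  5n + 10d = 85
Row-reduce the augmented matrix:
R2 ← R2 − 5·R1.
R2 ← R2 / (5).
R1 ← R1 − 1·R2.
Reading off the reduced rows gives n = 15, d = 1.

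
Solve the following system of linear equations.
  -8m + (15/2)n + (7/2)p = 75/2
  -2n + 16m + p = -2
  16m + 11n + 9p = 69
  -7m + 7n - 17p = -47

no solution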